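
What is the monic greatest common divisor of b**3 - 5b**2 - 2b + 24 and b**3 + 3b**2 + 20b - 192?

b - 4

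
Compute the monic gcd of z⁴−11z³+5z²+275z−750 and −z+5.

z−5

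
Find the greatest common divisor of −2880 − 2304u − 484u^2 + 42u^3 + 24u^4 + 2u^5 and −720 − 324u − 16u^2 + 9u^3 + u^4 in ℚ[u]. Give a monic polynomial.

By polynomial division,
  2u^5 + 24u^4 + 42u^3 − 484u^2 − 2304u − 2880 = (2u + 6)(u^4 + 9u^3 − 16u^2 − 324u − 720) + (20u^3 + 260u^2 + 1080u + 1440)
  u^4 + 9u^3 − 16u^2 − 324u − 720 = ((1/20)u − 1/5)(20u^3 + 260u^2 + 1080u + 1440) + (−18u^2 − 180u − 432)
  20u^3 + 260u^2 + 1080u + 1440 = (−(10/9)u − 10/3)(−18u^2 − 180u − 432) + (0)
Last nonzero remainder: −18u^2 − 180u − 432. Dividing through by −18 gives the monic gcd u^2 + 10u + 24.

24 + 10u + u^2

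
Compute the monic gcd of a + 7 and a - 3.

1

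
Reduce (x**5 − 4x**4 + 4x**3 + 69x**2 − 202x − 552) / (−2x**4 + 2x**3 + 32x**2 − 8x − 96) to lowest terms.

(−x**2 + 5x − 23)/(2x − 4)

By polynomial division,
  x**5 − 4x**4 + 4x**3 + 69x**2 − 202x − 552 = (−(1/2)x + 3/2)(−2x**4 + 2x**3 + 32x**2 − 8x − 96) + (17x**3 + 17x**2 − 238x − 408)
  −2x**4 + 2x**3 + 32x**2 − 8x − 96 = (−(2/17)x + 4/17)(17x**3 + 17x**2 − 238x − 408) + (0)
Last nonzero remainder: 17x**3 + 17x**2 − 238x − 408. Dividing through by 17 gives the monic gcd x**3 + x**2 − 14x − 24.
Cancel x**3 + x**2 − 14x − 24 from numerator and denominator to get the reduced form.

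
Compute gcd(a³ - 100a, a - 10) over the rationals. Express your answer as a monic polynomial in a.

a - 10

Repeated division with remainder:
  a³ - 100a = (a² + 10a)(a - 10) + (0)
The last nonzero remainder a - 10 is already monic.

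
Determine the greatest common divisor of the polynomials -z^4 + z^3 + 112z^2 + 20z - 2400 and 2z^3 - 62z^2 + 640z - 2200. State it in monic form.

z - 10

By polynomial division,
  -z^4 + z^3 + 112z^2 + 20z - 2400 = (-(1/2)z - 15)(2z^3 - 62z^2 + 640z - 2200) + (-498z^2 + 8520z - 35400)
  2z^3 - 62z^2 + 640z - 2200 = (-(1/249)z + 1153/20667)(-498z^2 + 8520z - 35400) + ((155040/6889)z - 1550400/6889)
  -498z^2 + 8520z - 35400 = (-(571787/25840)z + 406451/2584)((155040/6889)z - 1550400/6889) + (0)
Last nonzero remainder: (155040/6889)z - 1550400/6889. Dividing through by 155040/6889 gives the monic gcd z - 10.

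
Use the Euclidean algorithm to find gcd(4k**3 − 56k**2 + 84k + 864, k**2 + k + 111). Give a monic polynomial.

Apply the Euclidean algorithm:
  4k**3 − 56k**2 + 84k + 864 = (4k − 60)(k**2 + k + 111) + (−300k + 7524)
  k**2 + k + 111 = (−(1/300)k − 163/1875)(−300k + 7524) + (478179/625)
  −300k + 7524 = (−(62500/159393)k + 522500/53131)(478179/625) + (0)
The last nonzero remainder is the constant 478179/625, so the polynomials are coprime and gcd = 1.

1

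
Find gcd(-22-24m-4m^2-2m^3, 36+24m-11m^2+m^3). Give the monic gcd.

1+m

By polynomial division,
  -2m^3-4m^2-24m-22 = (-2)(m^3-11m^2+24m+36) + (-26m^2+24m+50)
  m^3-11m^2+24m+36 = (-(1/26)m+131/338)(-26m^2+24m+50) + ((2809/169)m+2809/169)
  -26m^2+24m+50 = (-(4394/2809)m+8450/2809)((2809/169)m+2809/169) + (0)
Last nonzero remainder: (2809/169)m+2809/169. Dividing through by 2809/169 gives the monic gcd m+1.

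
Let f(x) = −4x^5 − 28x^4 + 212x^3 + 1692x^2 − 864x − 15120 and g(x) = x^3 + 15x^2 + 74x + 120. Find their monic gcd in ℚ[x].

Apply the Euclidean algorithm:
  −4x^5 − 28x^4 + 212x^3 + 1692x^2 − 864x − 15120 = (−4x^2 + 32x + 28)(x^3 + 15x^2 + 74x + 120) + (−616x^2 − 6776x − 18480)
  x^3 + 15x^2 + 74x + 120 = (−(1/616)x − 1/154)(−616x^2 − 6776x − 18480) + (0)
Last nonzero remainder: −616x^2 − 6776x − 18480. Dividing through by −616 gives the monic gcd x^2 + 11x + 30.

x^2 + 11x + 30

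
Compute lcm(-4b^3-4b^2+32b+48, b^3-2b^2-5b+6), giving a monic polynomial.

b^4-9b^2-4b+12

By polynomial division,
  -4b^3-4b^2+32b+48 = (-4)(b^3-2b^2-5b+6) + (-12b^2+12b+72)
  b^3-2b^2-5b+6 = (-(1/12)b+1/12)(-12b^2+12b+72) + (0)
Last nonzero remainder: -12b^2+12b+72. Dividing through by -12 gives the monic gcd b^2-b-6.
Then lcm(f, g) = f·g / gcd(f, g); expanding and making the result monic gives the answer.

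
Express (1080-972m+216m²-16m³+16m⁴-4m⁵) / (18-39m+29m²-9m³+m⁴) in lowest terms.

(-60-16m-4m²)/(-1+m)

Repeated division with remainder:
  -4m⁵+16m⁴-16m³+216m²-972m+1080 = (-4m-20)(m⁴-9m³+29m²-39m+18) + (-80m³+640m²-1680m+1440)
  m⁴-9m³+29m²-39m+18 = (-(1/80)m+1/80)(-80m³+640m²-1680m+1440) + (0)
Last nonzero remainder: -80m³+640m²-1680m+1440. Dividing through by -80 gives the monic gcd m³-8m²+21m-18.
Cancel m³-8m²+21m-18 from numerator and denominator to get the reduced form.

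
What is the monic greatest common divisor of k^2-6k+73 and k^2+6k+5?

1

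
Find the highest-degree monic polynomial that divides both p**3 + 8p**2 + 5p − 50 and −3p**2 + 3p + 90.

Repeated division with remainder:
  p**3 + 8p**2 + 5p − 50 = (−(1/3)p − 3)(−3p**2 + 3p + 90) + (44p + 220)
  −3p**2 + 3p + 90 = (−(3/44)p + 9/22)(44p + 220) + (0)
Last nonzero remainder: 44p + 220. Dividing through by 44 gives the monic gcd p + 5.

p + 5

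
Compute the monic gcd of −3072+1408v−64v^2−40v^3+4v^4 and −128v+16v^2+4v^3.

−4+v

By polynomial division,
  4v^4−40v^3−64v^2+1408v−3072 = (v−14)(4v^3+16v^2−128v) + (288v^2−384v−3072)
  4v^3+16v^2−128v = ((1/72)v+2/27)(288v^2−384v−3072) + (−(512/9)v+2048/9)
  288v^2−384v−3072 = (−(81/16)v−27/2)(−(512/9)v+2048/9) + (0)
Last nonzero remainder: −(512/9)v+2048/9. Dividing through by −512/9 gives the monic gcd v−4.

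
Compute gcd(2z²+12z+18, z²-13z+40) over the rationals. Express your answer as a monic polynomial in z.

1

By polynomial division,
  2z²+12z+18 = (2)(z²-13z+40) + (38z-62)
  z²-13z+40 = ((1/38)z-108/361)(38z-62) + (7744/361)
  38z-62 = ((6859/3872)z-11191/3872)(7744/361) + (0)
The last nonzero remainder is the constant 7744/361, so the polynomials are coprime and gcd = 1.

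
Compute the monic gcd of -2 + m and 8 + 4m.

1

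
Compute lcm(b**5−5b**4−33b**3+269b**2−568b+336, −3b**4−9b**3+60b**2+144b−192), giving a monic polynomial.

b**7+3b**6−57b**5−75b**4+1056b**3+96b**2−6400b+5376

Apply the Euclidean algorithm:
  b**5−5b**4−33b**3+269b**2−568b+336 = (−(1/3)b+8/3)(−3b**4−9b**3+60b**2+144b−192) + (11b**3+157b**2−1016b+848)
  −3b**4−9b**3+60b**2+144b−192 = (−(3/11)b+372/121)(11b**3+157b**2−1016b+848) + (−(84672/121)b**2+(423360/121)b−338688/121)
  11b**3+157b**2−1016b+848 = (−(1331/84672)b−6413/21168)(−(84672/121)b**2+(423360/121)b−338688/121) + (0)
Last nonzero remainder: −(84672/121)b**2+(423360/121)b−338688/121. Dividing through by −84672/121 gives the monic gcd b**2−5b+4.
Then lcm(f, g) = f·g / gcd(f, g); expanding and making the result monic gives the answer.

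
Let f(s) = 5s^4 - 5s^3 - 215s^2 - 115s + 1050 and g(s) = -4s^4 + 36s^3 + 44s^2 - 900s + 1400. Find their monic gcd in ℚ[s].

s^3 - 4s^2 - 31s + 70

By polynomial division,
  5s^4 - 5s^3 - 215s^2 - 115s + 1050 = (-5/4)(-4s^4 + 36s^3 + 44s^2 - 900s + 1400) + (40s^3 - 160s^2 - 1240s + 2800)
  -4s^4 + 36s^3 + 44s^2 - 900s + 1400 = (-(1/10)s + 1/2)(40s^3 - 160s^2 - 1240s + 2800) + (0)
Last nonzero remainder: 40s^3 - 160s^2 - 1240s + 2800. Dividing through by 40 gives the monic gcd s^3 - 4s^2 - 31s + 70.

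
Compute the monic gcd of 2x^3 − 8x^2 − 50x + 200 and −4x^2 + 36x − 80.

Euclidean algorithm in ℚ[x]:
  2x^3 − 8x^2 − 50x + 200 = (−(1/2)x − 5/2)(−4x^2 + 36x − 80) + (0)
Last nonzero remainder: −4x^2 + 36x − 80. Dividing through by −4 gives the monic gcd x^2 − 9x + 20.

x^2 − 9x + 20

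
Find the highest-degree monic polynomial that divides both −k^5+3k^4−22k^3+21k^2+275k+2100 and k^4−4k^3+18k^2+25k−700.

Repeated division with remainder:
  −k^5+3k^4−22k^3+21k^2+275k+2100 = (−k−1)(k^4−4k^3+18k^2+25k−700) + (−8k^3+64k^2−400k+1400)
  k^4−4k^3+18k^2+25k−700 = (−(1/8)k−1/2)(−8k^3+64k^2−400k+1400) + (0)
Last nonzero remainder: −8k^3+64k^2−400k+1400. Dividing through by −8 gives the monic gcd k^3−8k^2+50k−175.

k^3−8k^2+50k−175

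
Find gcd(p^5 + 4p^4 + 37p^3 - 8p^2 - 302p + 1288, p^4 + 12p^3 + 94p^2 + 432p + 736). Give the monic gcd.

p^3 + 8p^2 + 62p + 184

Repeated division with remainder:
  p^5 + 4p^4 + 37p^3 - 8p^2 - 302p + 1288 = (p - 8)(p^4 + 12p^3 + 94p^2 + 432p + 736) + (39p^3 + 312p^2 + 2418p + 7176)
  p^4 + 12p^3 + 94p^2 + 432p + 736 = ((1/39)p + 4/39)(39p^3 + 312p^2 + 2418p + 7176) + (0)
Last nonzero remainder: 39p^3 + 312p^2 + 2418p + 7176. Dividing through by 39 gives the monic gcd p^3 + 8p^2 + 62p + 184.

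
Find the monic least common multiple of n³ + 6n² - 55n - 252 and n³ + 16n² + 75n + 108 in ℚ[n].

n⁴ + 9n³ - 37n² - 417n - 756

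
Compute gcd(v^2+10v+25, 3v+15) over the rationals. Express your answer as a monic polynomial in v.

Euclidean algorithm in ℚ[v]:
  v^2+10v+25 = ((1/3)v+5/3)(3v+15) + (0)
Last nonzero remainder: 3v+15. Dividing through by 3 gives the monic gcd v+5.

v+5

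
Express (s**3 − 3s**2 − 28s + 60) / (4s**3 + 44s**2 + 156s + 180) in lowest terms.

By polynomial division,
  s**3 − 3s**2 − 28s + 60 = (1/4)(4s**3 + 44s**2 + 156s + 180) + (−14s**2 − 67s + 15)
  4s**3 + 44s**2 + 156s + 180 = (−(2/7)s − 87/49)(−14s**2 − 67s + 15) + ((2025/49)s + 10125/49)
  −14s**2 − 67s + 15 = (−(686/2025)s + 49/675)((2025/49)s + 10125/49) + (0)
Last nonzero remainder: (2025/49)s + 10125/49. Dividing through by 2025/49 gives the monic gcd s + 5.
Cancel s + 5 from numerator and denominator to get the reduced form.

(s**2 − 8s + 12)/(4s**2 + 24s + 36)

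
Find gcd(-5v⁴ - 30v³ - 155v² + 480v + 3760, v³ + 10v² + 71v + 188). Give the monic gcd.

Repeated division with remainder:
  -5v⁴ - 30v³ - 155v² + 480v + 3760 = (-5v + 20)(v³ + 10v² + 71v + 188) + (0)
The last nonzero remainder v³ + 10v² + 71v + 188 is already monic.

v³ + 10v² + 71v + 188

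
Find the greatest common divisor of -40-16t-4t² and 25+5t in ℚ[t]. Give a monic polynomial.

1

Repeated division with remainder:
  -4t²-16t-40 = (-(4/5)t+4/5)(5t+25) + (-60)
  5t+25 = (-(1/12)t-5/12)(-60) + (0)
The last nonzero remainder is the constant -60, so the polynomials are coprime and gcd = 1.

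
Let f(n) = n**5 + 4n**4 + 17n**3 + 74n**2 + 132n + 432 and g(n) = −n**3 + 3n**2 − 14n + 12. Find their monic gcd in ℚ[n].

n**2 − 2n + 12

By polynomial division,
  n**5 + 4n**4 + 17n**3 + 74n**2 + 132n + 432 = (−n**2 − 7n − 24)(−n**3 + 3n**2 − 14n + 12) + (60n**2 − 120n + 720)
  −n**3 + 3n**2 − 14n + 12 = (−(1/60)n + 1/60)(60n**2 − 120n + 720) + (0)
Last nonzero remainder: 60n**2 − 120n + 720. Dividing through by 60 gives the monic gcd n**2 − 2n + 12.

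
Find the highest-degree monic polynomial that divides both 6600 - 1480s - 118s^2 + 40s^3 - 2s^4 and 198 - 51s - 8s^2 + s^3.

Apply the Euclidean algorithm:
  -2s^4 + 40s^3 - 118s^2 - 1480s + 6600 = (-2s + 24)(s^3 - 8s^2 - 51s + 198) + (-28s^2 + 140s + 1848)
  s^3 - 8s^2 - 51s + 198 = (-(1/28)s + 3/28)(-28s^2 + 140s + 1848) + (0)
Last nonzero remainder: -28s^2 + 140s + 1848. Dividing through by -28 gives the monic gcd s^2 - 5s - 66.

-66 - 5s + s^2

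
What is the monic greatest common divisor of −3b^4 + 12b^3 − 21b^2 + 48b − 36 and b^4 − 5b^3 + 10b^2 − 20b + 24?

Euclidean algorithm in ℚ[b]:
  −3b^4 + 12b^3 − 21b^2 + 48b − 36 = (−3)(b^4 − 5b^3 + 10b^2 − 20b + 24) + (−3b^3 + 9b^2 − 12b + 36)
  b^4 − 5b^3 + 10b^2 − 20b + 24 = (−(1/3)b + 2/3)(−3b^3 + 9b^2 − 12b + 36) + (0)
Last nonzero remainder: −3b^3 + 9b^2 − 12b + 36. Dividing through by −3 gives the monic gcd b^3 − 3b^2 + 4b − 12.

b^3 − 3b^2 + 4b − 12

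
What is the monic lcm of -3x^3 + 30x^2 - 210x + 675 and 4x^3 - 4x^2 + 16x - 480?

x^5 - 6x^4 + 54x^3 - 185x^2 + 780x - 5400

Apply the Euclidean algorithm:
  -3x^3 + 30x^2 - 210x + 675 = (-3/4)(4x^3 - 4x^2 + 16x - 480) + (27x^2 - 198x + 315)
  4x^3 - 4x^2 + 16x - 480 = ((4/27)x + 76/81)(27x^2 - 198x + 315) + ((1396/9)x - 6980/9)
  27x^2 - 198x + 315 = ((243/1396)x - 567/1396)((1396/9)x - 6980/9) + (0)
Last nonzero remainder: (1396/9)x - 6980/9. Dividing through by 1396/9 gives the monic gcd x - 5.
Then lcm(f, g) = f·g / gcd(f, g); expanding and making the result monic gives the answer.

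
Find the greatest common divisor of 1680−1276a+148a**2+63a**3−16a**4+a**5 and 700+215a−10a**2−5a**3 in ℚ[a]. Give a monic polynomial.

−28−3a+a**2

Euclidean algorithm in ℚ[a]:
  a**5−16a**4+63a**3+148a**2−1276a+1680 = (−(1/5)a**2+(18/5)a−142/5)(−5a**3−10a**2+215a+700) + (−770a**2+2310a+21560)
  −5a**3−10a**2+215a+700 = ((1/154)a+5/154)(−770a**2+2310a+21560) + (0)
Last nonzero remainder: −770a**2+2310a+21560. Dividing through by −770 gives the monic gcd a**2−3a−28.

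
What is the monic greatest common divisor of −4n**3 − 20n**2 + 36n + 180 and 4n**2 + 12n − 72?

Repeated division with remainder:
  −4n**3 − 20n**2 + 36n + 180 = (−n − 2)(4n**2 + 12n − 72) + (−12n + 36)
  4n**2 + 12n − 72 = (−(1/3)n − 2)(−12n + 36) + (0)
Last nonzero remainder: −12n + 36. Dividing through by −12 gives the monic gcd n − 3.

n − 3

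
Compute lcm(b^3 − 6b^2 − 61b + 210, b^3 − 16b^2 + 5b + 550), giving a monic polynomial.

Repeated division with remainder:
  b^3 − 6b^2 − 61b + 210 = (b^3 − 16b^2 + 5b + 550) + (10b^2 − 66b − 340)
  b^3 − 16b^2 + 5b + 550 = ((1/10)b − 47/50)(10b^2 − 66b − 340) + (−(576/25)b + 1152/5)
  10b^2 − 66b − 340 = (−(125/288)b − 425/288)(−(576/25)b + 1152/5) + (0)
Last nonzero remainder: −(576/25)b + 1152/5. Dividing through by −576/25 gives the monic gcd b − 10.
Then lcm(f, g) = f·g / gcd(f, g); expanding and making the result monic gives the answer.

b^5 − 12b^4 − 80b^3 + 906b^2 + 2095b − 11550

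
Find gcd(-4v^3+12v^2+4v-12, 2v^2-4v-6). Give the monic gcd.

v^2-2v-3

Euclidean algorithm in ℚ[v]:
  -4v^3+12v^2+4v-12 = (-2v+2)(2v^2-4v-6) + (0)
Last nonzero remainder: 2v^2-4v-6. Dividing through by 2 gives the monic gcd v^2-2v-3.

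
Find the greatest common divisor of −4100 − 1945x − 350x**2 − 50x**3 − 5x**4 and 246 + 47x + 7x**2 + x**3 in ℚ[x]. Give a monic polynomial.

41 + x + x**2

By polynomial division,
  −5x**4 − 50x**3 − 350x**2 − 1945x − 4100 = (−5x − 15)(x**3 + 7x**2 + 47x + 246) + (−10x**2 − 10x − 410)
  x**3 + 7x**2 + 47x + 246 = (−(1/10)x − 3/5)(−10x**2 − 10x − 410) + (0)
Last nonzero remainder: −10x**2 − 10x − 410. Dividing through by −10 gives the monic gcd x**2 + x + 41.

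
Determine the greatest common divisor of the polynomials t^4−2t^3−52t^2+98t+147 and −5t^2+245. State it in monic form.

t^2−49

Apply the Euclidean algorithm:
  t^4−2t^3−52t^2+98t+147 = (−(1/5)t^2+(2/5)t+3/5)(−5t^2+245) + (0)
Last nonzero remainder: −5t^2+245. Dividing through by −5 gives the monic gcd t^2−49.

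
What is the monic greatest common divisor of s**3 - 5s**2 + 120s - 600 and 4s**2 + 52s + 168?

Apply the Euclidean algorithm:
  s**3 - 5s**2 + 120s - 600 = ((1/4)s - 9/2)(4s**2 + 52s + 168) + (312s + 156)
  4s**2 + 52s + 168 = ((1/78)s + 25/156)(312s + 156) + (143)
  312s + 156 = ((24/11)s + 12/11)(143) + (0)
The last nonzero remainder is the constant 143, so the polynomials are coprime and gcd = 1.

1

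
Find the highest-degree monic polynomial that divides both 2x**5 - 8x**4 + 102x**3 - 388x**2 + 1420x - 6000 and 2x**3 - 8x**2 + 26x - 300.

x**2 + 2x + 25

Repeated division with remainder:
  2x**5 - 8x**4 + 102x**3 - 388x**2 + 1420x - 6000 = (x**2 + 38)(2x**3 - 8x**2 + 26x - 300) + (216x**2 + 432x + 5400)
  2x**3 - 8x**2 + 26x - 300 = ((1/108)x - 1/18)(216x**2 + 432x + 5400) + (0)
Last nonzero remainder: 216x**2 + 432x + 5400. Dividing through by 216 gives the monic gcd x**2 + 2x + 25.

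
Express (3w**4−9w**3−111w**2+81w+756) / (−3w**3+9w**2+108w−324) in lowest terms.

(−w**3+37w+84)/(w**2−36)

Euclidean algorithm in ℚ[w]:
  3w**4−9w**3−111w**2+81w+756 = (−w)(−3w**3+9w**2+108w−324) + (−3w**2−243w+756)
  −3w**3+9w**2+108w−324 = (w−84)(−3w**2−243w+756) + (−21060w+63180)
  −3w**2−243w+756 = ((1/7020)w+7/585)(−21060w+63180) + (0)
Last nonzero remainder: −21060w+63180. Dividing through by −21060 gives the monic gcd w−3.
Cancel w−3 from numerator and denominator to get the reduced form.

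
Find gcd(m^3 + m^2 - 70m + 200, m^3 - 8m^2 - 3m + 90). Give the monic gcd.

By polynomial division,
  m^3 + m^2 - 70m + 200 = (m^3 - 8m^2 - 3m + 90) + (9m^2 - 67m + 110)
  m^3 - 8m^2 - 3m + 90 = ((1/9)m - 5/81)(9m^2 - 67m + 110) + (-(1568/81)m + 7840/81)
  9m^2 - 67m + 110 = (-(729/1568)m + 891/784)(-(1568/81)m + 7840/81) + (0)
Last nonzero remainder: -(1568/81)m + 7840/81. Dividing through by -1568/81 gives the monic gcd m - 5.

m - 5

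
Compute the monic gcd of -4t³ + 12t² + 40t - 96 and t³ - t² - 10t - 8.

Euclidean algorithm in ℚ[t]:
  -4t³ + 12t² + 40t - 96 = (-4)(t³ - t² - 10t - 8) + (8t² - 128)
  t³ - t² - 10t - 8 = ((1/8)t - 1/8)(8t² - 128) + (6t - 24)
  8t² - 128 = ((4/3)t + 16/3)(6t - 24) + (0)
Last nonzero remainder: 6t - 24. Dividing through by 6 gives the monic gcd t - 4.

t - 4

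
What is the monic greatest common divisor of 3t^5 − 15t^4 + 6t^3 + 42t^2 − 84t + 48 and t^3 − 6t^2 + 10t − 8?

Euclidean algorithm in ℚ[t]:
  3t^5 − 15t^4 + 6t^3 + 42t^2 − 84t + 48 = (3t^2 + 3t − 6)(t^3 − 6t^2 + 10t − 8) + (0)
The last nonzero remainder t^3 − 6t^2 + 10t − 8 is already monic.

t^3 − 6t^2 + 10t − 8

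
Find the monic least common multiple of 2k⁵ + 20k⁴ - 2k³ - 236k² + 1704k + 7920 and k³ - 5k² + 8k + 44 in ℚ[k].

k⁶ + 12k⁵ + 19k⁴ - 120k³ + 616k² + 5664k + 7920

Euclidean algorithm in ℚ[k]:
  2k⁵ + 20k⁴ - 2k³ - 236k² + 1704k + 7920 = (2k² + 30k + 132)(k³ - 5k² + 8k + 44) + (96k² - 672k + 2112)
  k³ - 5k² + 8k + 44 = ((1/96)k + 1/48)(96k² - 672k + 2112) + (0)
Last nonzero remainder: 96k² - 672k + 2112. Dividing through by 96 gives the monic gcd k² - 7k + 22.
Then lcm(f, g) = f·g / gcd(f, g); expanding and making the result monic gives the answer.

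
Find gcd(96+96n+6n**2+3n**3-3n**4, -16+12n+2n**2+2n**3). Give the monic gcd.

Apply the Euclidean algorithm:
  -3n**4+3n**3+6n**2+96n+96 = (-(3/2)n+3)(2n**3+2n**2+12n-16) + (18n**2+36n+144)
  2n**3+2n**2+12n-16 = ((1/9)n-1/9)(18n**2+36n+144) + (0)
Last nonzero remainder: 18n**2+36n+144. Dividing through by 18 gives the monic gcd n**2+2n+8.

8+2n+n**2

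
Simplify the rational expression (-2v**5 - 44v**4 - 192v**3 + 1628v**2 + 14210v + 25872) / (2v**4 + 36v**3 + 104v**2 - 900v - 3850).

Euclidean algorithm in ℚ[v]:
  -2v**5 - 44v**4 - 192v**3 + 1628v**2 + 14210v + 25872 = (-v - 4)(2v**4 + 36v**3 + 104v**2 - 900v - 3850) + (56v**3 + 1144v**2 + 6760v + 10472)
  2v**4 + 36v**3 + 104v**2 - 900v - 3850 = ((1/28)v - 17/196)(56v**3 + 1144v**2 + 6760v + 10472) + (-(1872/49)v**2 - (33696/49)v - 20592/7)
  56v**3 + 1144v**2 + 6760v + 10472 = (-(343/234)v - 833/234)(-(1872/49)v**2 - (33696/49)v - 20592/7) + (0)
Last nonzero remainder: -(1872/49)v**2 - (33696/49)v - 20592/7. Dividing through by -1872/49 gives the monic gcd v**2 + 18v + 77.
Cancel v**2 + 18v + 77 from numerator and denominator to get the reduced form.

(-v**3 - 4v**2 + 53v + 168)/(v**2 - 25)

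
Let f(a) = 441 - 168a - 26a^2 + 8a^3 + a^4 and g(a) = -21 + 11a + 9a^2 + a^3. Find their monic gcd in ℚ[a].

7 + a

Euclidean algorithm in ℚ[a]:
  a^4 + 8a^3 - 26a^2 - 168a + 441 = (a - 1)(a^3 + 9a^2 + 11a - 21) + (-28a^2 - 136a + 420)
  a^3 + 9a^2 + 11a - 21 = (-(1/28)a - 29/196)(-28a^2 - 136a + 420) + ((288/49)a + 288/7)
  -28a^2 - 136a + 420 = (-(343/72)a + 245/24)((288/49)a + 288/7) + (0)
Last nonzero remainder: (288/49)a + 288/7. Dividing through by 288/49 gives the monic gcd a + 7.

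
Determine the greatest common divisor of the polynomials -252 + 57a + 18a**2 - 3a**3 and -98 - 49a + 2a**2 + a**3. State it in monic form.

-7 + a

Apply the Euclidean algorithm:
  -3a**3 + 18a**2 + 57a - 252 = (-3)(a**3 + 2a**2 - 49a - 98) + (24a**2 - 90a - 546)
  a**3 + 2a**2 - 49a - 98 = ((1/24)a + 23/96)(24a**2 - 90a - 546) + (-(75/16)a + 525/16)
  24a**2 - 90a - 546 = (-(128/25)a - 416/25)(-(75/16)a + 525/16) + (0)
Last nonzero remainder: -(75/16)a + 525/16. Dividing through by -75/16 gives the monic gcd a - 7.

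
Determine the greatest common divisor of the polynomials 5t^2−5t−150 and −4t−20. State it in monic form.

t+5

Repeated division with remainder:
  5t^2−5t−150 = (−(5/4)t+15/2)(−4t−20) + (0)
Last nonzero remainder: −4t−20. Dividing through by −4 gives the monic gcd t+5.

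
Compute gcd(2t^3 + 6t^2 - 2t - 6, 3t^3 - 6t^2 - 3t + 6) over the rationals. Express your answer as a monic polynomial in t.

t^2 - 1

Apply the Euclidean algorithm:
  2t^3 + 6t^2 - 2t - 6 = (2/3)(3t^3 - 6t^2 - 3t + 6) + (10t^2 - 10)
  3t^3 - 6t^2 - 3t + 6 = ((3/10)t - 3/5)(10t^2 - 10) + (0)
Last nonzero remainder: 10t^2 - 10. Dividing through by 10 gives the monic gcd t^2 - 1.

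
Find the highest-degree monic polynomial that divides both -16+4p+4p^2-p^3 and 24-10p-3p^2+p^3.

Apply the Euclidean algorithm:
  -p^3+4p^2+4p-16 = (-1)(p^3-3p^2-10p+24) + (p^2-6p+8)
  p^3-3p^2-10p+24 = (p+3)(p^2-6p+8) + (0)
The last nonzero remainder p^2-6p+8 is already monic.

8-6p+p^2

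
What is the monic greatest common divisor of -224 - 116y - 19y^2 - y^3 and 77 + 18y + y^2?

By polynomial division,
  -y^3 - 19y^2 - 116y - 224 = (-y - 1)(y^2 + 18y + 77) + (-21y - 147)
  y^2 + 18y + 77 = (-(1/21)y - 11/21)(-21y - 147) + (0)
Last nonzero remainder: -21y - 147. Dividing through by -21 gives the monic gcd y + 7.

7 + y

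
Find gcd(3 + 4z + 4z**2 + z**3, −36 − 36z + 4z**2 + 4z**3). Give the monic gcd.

3 + z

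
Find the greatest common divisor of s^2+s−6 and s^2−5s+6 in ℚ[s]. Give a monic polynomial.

s−2

Apply the Euclidean algorithm:
  s^2+s−6 = (s^2−5s+6) + (6s−12)
  s^2−5s+6 = ((1/6)s−1/2)(6s−12) + (0)
Last nonzero remainder: 6s−12. Dividing through by 6 gives the monic gcd s−2.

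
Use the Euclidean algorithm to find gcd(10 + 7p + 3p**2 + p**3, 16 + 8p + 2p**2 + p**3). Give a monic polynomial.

2 + p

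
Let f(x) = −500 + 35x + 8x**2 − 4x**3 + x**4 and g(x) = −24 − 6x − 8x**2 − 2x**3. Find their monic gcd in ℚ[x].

Repeated division with remainder:
  x**4 − 4x**3 + 8x**2 + 35x − 500 = (−(1/2)x + 4)(−2x**3 − 8x**2 − 6x − 24) + (37x**2 + 47x − 404)
  −2x**3 − 8x**2 − 6x − 24 = (−(2/37)x − 202/1369)(37x**2 + 47x − 404) + (−(28616/1369)x − 114464/1369)
  37x**2 + 47x − 404 = (−(50653/28616)x + 138269/28616)(−(28616/1369)x − 114464/1369) + (0)
Last nonzero remainder: −(28616/1369)x − 114464/1369. Dividing through by −28616/1369 gives the monic gcd x + 4.

4 + x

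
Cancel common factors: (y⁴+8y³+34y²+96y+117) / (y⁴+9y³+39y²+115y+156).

(y+3)/(y+4)

Apply the Euclidean algorithm:
  y⁴+8y³+34y²+96y+117 = (y⁴+9y³+39y²+115y+156) + (-y³-5y²-19y-39)
  y⁴+9y³+39y²+115y+156 = (-y-4)(-y³-5y²-19y-39) + (0)
Last nonzero remainder: -y³-5y²-19y-39. Dividing through by -1 gives the monic gcd y³+5y²+19y+39.
Cancel y³+5y²+19y+39 from numerator and denominator to get the reduced form.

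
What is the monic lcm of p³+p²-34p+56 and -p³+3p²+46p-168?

p⁴-5p³-40p²+260p-336

By polynomial division,
  p³+p²-34p+56 = (-1)(-p³+3p²+46p-168) + (4p²+12p-112)
  -p³+3p²+46p-168 = (-(1/4)p+3/2)(4p²+12p-112) + (0)
Last nonzero remainder: 4p²+12p-112. Dividing through by 4 gives the monic gcd p²+3p-28.
Then lcm(f, g) = f·g / gcd(f, g); expanding and making the result monic gives the answer.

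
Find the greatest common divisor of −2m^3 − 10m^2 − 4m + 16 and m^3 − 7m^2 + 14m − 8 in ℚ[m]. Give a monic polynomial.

Apply the Euclidean algorithm:
  −2m^3 − 10m^2 − 4m + 16 = (−2)(m^3 − 7m^2 + 14m − 8) + (−24m^2 + 24m)
  m^3 − 7m^2 + 14m − 8 = (−(1/24)m + 1/4)(−24m^2 + 24m) + (8m − 8)
  −24m^2 + 24m = (−3m)(8m − 8) + (0)
Last nonzero remainder: 8m − 8. Dividing through by 8 gives the monic gcd m − 1.

m − 1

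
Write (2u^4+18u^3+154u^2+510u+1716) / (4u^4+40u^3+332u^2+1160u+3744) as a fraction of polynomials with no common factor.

(u^2+6u+33)/(2u^2+14u+72)

By polynomial division,
  2u^4+18u^3+154u^2+510u+1716 = (1/2)(4u^4+40u^3+332u^2+1160u+3744) + (-2u^3-12u^2-70u-156)
  4u^4+40u^3+332u^2+1160u+3744 = (-2u-8)(-2u^3-12u^2-70u-156) + (96u^2+288u+2496)
  -2u^3-12u^2-70u-156 = (-(1/48)u-1/16)(96u^2+288u+2496) + (0)
Last nonzero remainder: 96u^2+288u+2496. Dividing through by 96 gives the monic gcd u^2+3u+26.
Cancel u^2+3u+26 from numerator and denominator to get the reduced form.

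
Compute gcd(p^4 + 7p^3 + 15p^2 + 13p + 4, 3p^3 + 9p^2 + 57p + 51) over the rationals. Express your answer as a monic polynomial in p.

Apply the Euclidean algorithm:
  p^4 + 7p^3 + 15p^2 + 13p + 4 = ((1/3)p + 4/3)(3p^3 + 9p^2 + 57p + 51) + (-16p^2 - 80p - 64)
  3p^3 + 9p^2 + 57p + 51 = (-(3/16)p + 3/8)(-16p^2 - 80p - 64) + (75p + 75)
  -16p^2 - 80p - 64 = (-(16/75)p - 64/75)(75p + 75) + (0)
Last nonzero remainder: 75p + 75. Dividing through by 75 gives the monic gcd p + 1.

p + 1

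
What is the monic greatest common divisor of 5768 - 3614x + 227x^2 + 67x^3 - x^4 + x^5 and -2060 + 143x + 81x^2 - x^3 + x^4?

Apply the Euclidean algorithm:
  x^5 - x^4 + 67x^3 + 227x^2 - 3614x + 5768 = (x)(x^4 - x^3 + 81x^2 + 143x - 2060) + (-14x^3 + 84x^2 - 1554x + 5768)
  x^4 - x^3 + 81x^2 + 143x - 2060 = (-(1/14)x - 5/14)(-14x^3 + 84x^2 - 1554x + 5768) + (0)
Last nonzero remainder: -14x^3 + 84x^2 - 1554x + 5768. Dividing through by -14 gives the monic gcd x^3 - 6x^2 + 111x - 412.

-412 + 111x - 6x^2 + x^3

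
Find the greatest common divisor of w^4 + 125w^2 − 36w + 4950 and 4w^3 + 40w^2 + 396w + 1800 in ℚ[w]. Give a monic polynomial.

By polynomial division,
  w^4 + 125w^2 − 36w + 4950 = ((1/4)w − 5/2)(4w^3 + 40w^2 + 396w + 1800) + (126w^2 + 504w + 9450)
  4w^3 + 40w^2 + 396w + 1800 = ((2/63)w + 4/21)(126w^2 + 504w + 9450) + (0)
Last nonzero remainder: 126w^2 + 504w + 9450. Dividing through by 126 gives the monic gcd w^2 + 4w + 75.

w^2 + 4w + 75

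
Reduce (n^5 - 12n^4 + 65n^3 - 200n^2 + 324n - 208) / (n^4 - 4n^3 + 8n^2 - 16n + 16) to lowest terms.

Apply the Euclidean algorithm:
  n^5 - 12n^4 + 65n^3 - 200n^2 + 324n - 208 = (n - 8)(n^4 - 4n^3 + 8n^2 - 16n + 16) + (25n^3 - 120n^2 + 180n - 80)
  n^4 - 4n^3 + 8n^2 - 16n + 16 = ((1/25)n + 4/125)(25n^3 - 120n^2 + 180n - 80) + ((116/25)n^2 - (464/25)n + 464/25)
  25n^3 - 120n^2 + 180n - 80 = ((625/116)n - 125/29)((116/25)n^2 - (464/25)n + 464/25) + (0)
Last nonzero remainder: (116/25)n^2 - (464/25)n + 464/25. Dividing through by 116/25 gives the monic gcd n^2 - 4n + 4.
Cancel n^2 - 4n + 4 from numerator and denominator to get the reduced form.

(n^3 - 8n^2 + 29n - 52)/(n^2 + 4)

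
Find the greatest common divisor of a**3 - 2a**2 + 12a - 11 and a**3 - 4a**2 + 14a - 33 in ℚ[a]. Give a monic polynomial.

Repeated division with remainder:
  a**3 - 2a**2 + 12a - 11 = (a**3 - 4a**2 + 14a - 33) + (2a**2 - 2a + 22)
  a**3 - 4a**2 + 14a - 33 = ((1/2)a - 3/2)(2a**2 - 2a + 22) + (0)
Last nonzero remainder: 2a**2 - 2a + 22. Dividing through by 2 gives the monic gcd a**2 - a + 11.

a**2 - a + 11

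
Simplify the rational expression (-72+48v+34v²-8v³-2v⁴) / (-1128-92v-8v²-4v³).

(6-5v-2v²+v³)/(94-8v+2v²)

By polynomial division,
  -2v⁴-8v³+34v²+48v-72 = ((1/2)v+1)(-4v³-8v²-92v-1128) + (88v²+704v+1056)
  -4v³-8v²-92v-1128 = (-(1/22)v+3/11)(88v²+704v+1056) + (-236v-1416)
  88v²+704v+1056 = (-(22/59)v-44/59)(-236v-1416) + (0)
Last nonzero remainder: -236v-1416. Dividing through by -236 gives the monic gcd v+6.
Cancel v+6 from numerator and denominator to get the reduced form.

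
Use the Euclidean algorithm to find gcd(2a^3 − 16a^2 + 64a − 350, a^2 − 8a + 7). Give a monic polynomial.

a − 7

Repeated division with remainder:
  2a^3 − 16a^2 + 64a − 350 = (2a)(a^2 − 8a + 7) + (50a − 350)
  a^2 − 8a + 7 = ((1/50)a − 1/50)(50a − 350) + (0)
Last nonzero remainder: 50a − 350. Dividing through by 50 gives the monic gcd a − 7.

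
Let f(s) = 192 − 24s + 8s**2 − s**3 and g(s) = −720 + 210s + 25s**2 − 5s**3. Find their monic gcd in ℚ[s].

−8 + s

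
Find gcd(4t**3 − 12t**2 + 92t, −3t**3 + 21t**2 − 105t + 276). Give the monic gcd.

t**2 − 3t + 23

Euclidean algorithm in ℚ[t]:
  4t**3 − 12t**2 + 92t = (−4/3)(−3t**3 + 21t**2 − 105t + 276) + (16t**2 − 48t + 368)
  −3t**3 + 21t**2 − 105t + 276 = (−(3/16)t + 3/4)(16t**2 − 48t + 368) + (0)
Last nonzero remainder: 16t**2 − 48t + 368. Dividing through by 16 gives the monic gcd t**2 − 3t + 23.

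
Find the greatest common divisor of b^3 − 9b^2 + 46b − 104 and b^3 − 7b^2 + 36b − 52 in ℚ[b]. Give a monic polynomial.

b^2 − 5b + 26

By polynomial division,
  b^3 − 9b^2 + 46b − 104 = (b^3 − 7b^2 + 36b − 52) + (−2b^2 + 10b − 52)
  b^3 − 7b^2 + 36b − 52 = (−(1/2)b + 1)(−2b^2 + 10b − 52) + (0)
Last nonzero remainder: −2b^2 + 10b − 52. Dividing through by −2 gives the monic gcd b^2 − 5b + 26.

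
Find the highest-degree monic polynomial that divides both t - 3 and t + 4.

1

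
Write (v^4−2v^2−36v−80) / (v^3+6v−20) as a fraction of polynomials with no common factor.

Apply the Euclidean algorithm:
  v^4−2v^2−36v−80 = (v)(v^3+6v−20) + (−8v^2−16v−80)
  v^3+6v−20 = (−(1/8)v+1/4)(−8v^2−16v−80) + (0)
Last nonzero remainder: −8v^2−16v−80. Dividing through by −8 gives the monic gcd v^2+2v+10.
Cancel v^2+2v+10 from numerator and denominator to get the reduced form.

(v^2−2v−8)/(v−2)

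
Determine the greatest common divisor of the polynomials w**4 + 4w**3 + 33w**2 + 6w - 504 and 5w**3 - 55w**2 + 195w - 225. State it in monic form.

w - 3

By polynomial division,
  w**4 + 4w**3 + 33w**2 + 6w - 504 = ((1/5)w + 3)(5w**3 - 55w**2 + 195w - 225) + (159w**2 - 534w + 171)
  5w**3 - 55w**2 + 195w - 225 = ((5/159)w - 675/2809)(159w**2 - 534w + 171) + ((172200/2809)w - 516600/2809)
  159w**2 - 534w + 171 = ((148877/57400)w - 53371/57400)((172200/2809)w - 516600/2809) + (0)
Last nonzero remainder: (172200/2809)w - 516600/2809. Dividing through by 172200/2809 gives the monic gcd w - 3.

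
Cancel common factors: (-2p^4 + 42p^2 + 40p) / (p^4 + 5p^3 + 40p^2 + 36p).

Apply the Euclidean algorithm:
  -2p^4 + 42p^2 + 40p = (-2)(p^4 + 5p^3 + 40p^2 + 36p) + (10p^3 + 122p^2 + 112p)
  p^4 + 5p^3 + 40p^2 + 36p = ((1/10)p - 18/25)(10p^3 + 122p^2 + 112p) + ((2916/25)p^2 + (2916/25)p)
  10p^3 + 122p^2 + 112p = ((125/1458)p + 700/729)((2916/25)p^2 + (2916/25)p) + (0)
Last nonzero remainder: (2916/25)p^2 + (2916/25)p. Dividing through by 2916/25 gives the monic gcd p^2 + p.
Cancel p^2 + p from numerator and denominator to get the reduced form.

(-2p^2 + 2p + 40)/(p^2 + 4p + 36)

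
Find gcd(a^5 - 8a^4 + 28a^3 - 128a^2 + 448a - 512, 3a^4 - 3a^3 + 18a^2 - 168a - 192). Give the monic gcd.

a^3 - 2a^2 + 8a - 64

Repeated division with remainder:
  a^5 - 8a^4 + 28a^3 - 128a^2 + 448a - 512 = ((1/3)a - 7/3)(3a^4 - 3a^3 + 18a^2 - 168a - 192) + (15a^3 - 30a^2 + 120a - 960)
  3a^4 - 3a^3 + 18a^2 - 168a - 192 = ((1/5)a + 1/5)(15a^3 - 30a^2 + 120a - 960) + (0)
Last nonzero remainder: 15a^3 - 30a^2 + 120a - 960. Dividing through by 15 gives the monic gcd a^3 - 2a^2 + 8a - 64.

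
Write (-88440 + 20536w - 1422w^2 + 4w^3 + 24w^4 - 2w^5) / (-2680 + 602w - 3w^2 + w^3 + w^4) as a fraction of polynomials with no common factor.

(-132 + 34w - 2w^2)/(-4 + w)

Repeated division with remainder:
  -2w^5 + 24w^4 + 4w^3 - 1422w^2 + 20536w - 88440 = (-2w + 26)(w^4 + w^3 - 3w^2 + 602w - 2680) + (-28w^3 - 140w^2 - 476w - 18760)
  w^4 + w^3 - 3w^2 + 602w - 2680 = (-(1/28)w + 1/7)(-28w^3 - 140w^2 - 476w - 18760) + (0)
Last nonzero remainder: -28w^3 - 140w^2 - 476w - 18760. Dividing through by -28 gives the monic gcd w^3 + 5w^2 + 17w + 670.
Cancel w^3 + 5w^2 + 17w + 670 from numerator and denominator to get the reduced form.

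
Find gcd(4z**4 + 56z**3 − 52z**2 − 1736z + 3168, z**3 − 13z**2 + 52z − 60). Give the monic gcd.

By polynomial division,
  4z**4 + 56z**3 − 52z**2 − 1736z + 3168 = (4z + 108)(z**3 − 13z**2 + 52z − 60) + (1144z**2 − 7112z + 9648)
  z**3 − 13z**2 + 52z − 60 = ((1/1144)z − 485/81796)(1144z**2 − 7112z + 9648) + ((28560/20449)z − 57120/20449)
  1144z**2 − 7112z + 9648 = ((2924207/3570)z − 4110249/1190)((28560/20449)z − 57120/20449) + (0)
Last nonzero remainder: (28560/20449)z − 57120/20449. Dividing through by 28560/20449 gives the monic gcd z − 2.

z − 2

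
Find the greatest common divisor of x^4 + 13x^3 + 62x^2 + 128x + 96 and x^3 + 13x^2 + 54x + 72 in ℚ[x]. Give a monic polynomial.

x^2 + 7x + 12

By polynomial division,
  x^4 + 13x^3 + 62x^2 + 128x + 96 = (x)(x^3 + 13x^2 + 54x + 72) + (8x^2 + 56x + 96)
  x^3 + 13x^2 + 54x + 72 = ((1/8)x + 3/4)(8x^2 + 56x + 96) + (0)
Last nonzero remainder: 8x^2 + 56x + 96. Dividing through by 8 gives the monic gcd x^2 + 7x + 12.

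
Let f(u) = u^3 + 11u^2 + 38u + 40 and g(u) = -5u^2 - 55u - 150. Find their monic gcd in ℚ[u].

u + 5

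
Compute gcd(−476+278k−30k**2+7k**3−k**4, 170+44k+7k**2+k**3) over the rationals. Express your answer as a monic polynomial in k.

34+2k+k**2

By polynomial division,
  −k**4+7k**3−30k**2+278k−476 = (−k+14)(k**3+7k**2+44k+170) + (−84k**2−168k−2856)
  k**3+7k**2+44k+170 = (−(1/84)k−5/84)(−84k**2−168k−2856) + (0)
Last nonzero remainder: −84k**2−168k−2856. Dividing through by −84 gives the monic gcd k**2+2k+34.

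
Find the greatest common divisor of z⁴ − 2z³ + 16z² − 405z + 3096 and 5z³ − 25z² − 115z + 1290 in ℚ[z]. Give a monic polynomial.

z² − 11z + 43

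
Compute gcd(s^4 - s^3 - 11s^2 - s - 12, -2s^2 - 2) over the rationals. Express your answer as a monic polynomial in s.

s^2 + 1

Apply the Euclidean algorithm:
  s^4 - s^3 - 11s^2 - s - 12 = (-(1/2)s^2 + (1/2)s + 6)(-2s^2 - 2) + (0)
Last nonzero remainder: -2s^2 - 2. Dividing through by -2 gives the monic gcd s^2 + 1.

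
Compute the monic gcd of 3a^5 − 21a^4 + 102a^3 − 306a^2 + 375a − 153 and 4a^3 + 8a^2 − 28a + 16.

Apply the Euclidean algorithm:
  3a^5 − 21a^4 + 102a^3 − 306a^2 + 375a − 153 = ((3/4)a^2 − (27/4)a + 177/4)(4a^3 + 8a^2 − 28a + 16) + (−861a^2 + 1722a − 861)
  4a^3 + 8a^2 − 28a + 16 = (−(4/861)a − 16/861)(−861a^2 + 1722a − 861) + (0)
Last nonzero remainder: −861a^2 + 1722a − 861. Dividing through by −861 gives the monic gcd a^2 − 2a + 1.

a^2 − 2a + 1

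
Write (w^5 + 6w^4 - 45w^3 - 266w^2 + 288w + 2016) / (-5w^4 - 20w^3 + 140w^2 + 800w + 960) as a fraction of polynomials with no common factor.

Apply the Euclidean algorithm:
  w^5 + 6w^4 - 45w^3 - 266w^2 + 288w + 2016 = (-(1/5)w - 2/5)(-5w^4 - 20w^3 + 140w^2 + 800w + 960) + (-25w^3 - 50w^2 + 800w + 2400)
  -5w^4 - 20w^3 + 140w^2 + 800w + 960 = ((1/5)w + 2/5)(-25w^3 - 50w^2 + 800w + 2400) + (0)
Last nonzero remainder: -25w^3 - 50w^2 + 800w + 2400. Dividing through by -25 gives the monic gcd w^3 + 2w^2 - 32w - 96.
Cancel w^3 + 2w^2 - 32w - 96 from numerator and denominator to get the reduced form.

(-w^2 - 4w + 21)/(5w + 10)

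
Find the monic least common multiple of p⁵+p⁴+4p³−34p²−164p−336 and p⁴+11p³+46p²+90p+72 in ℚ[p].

p⁷+8p⁶+23p⁵+6p⁴−354p³−1892p²−4320p−4032

Euclidean algorithm in ℚ[p]:
  p⁵+p⁴+4p³−34p²−164p−336 = (p−10)(p⁴+11p³+46p²+90p+72) + (68p³+336p²+664p+384)
  p⁴+11p³+46p²+90p+72 = ((1/68)p+103/1156)(68p³+336p²+664p+384) + ((1820/289)p²+(7280/289)p+10920/289)
  68p³+336p²+664p+384 = ((4913/455)p+4624/455)((1820/289)p²+(7280/289)p+10920/289) + (0)
Last nonzero remainder: (1820/289)p²+(7280/289)p+10920/289. Dividing through by 1820/289 gives the monic gcd p²+4p+6.
Then lcm(f, g) = f·g / gcd(f, g); expanding and making the result monic gives the answer.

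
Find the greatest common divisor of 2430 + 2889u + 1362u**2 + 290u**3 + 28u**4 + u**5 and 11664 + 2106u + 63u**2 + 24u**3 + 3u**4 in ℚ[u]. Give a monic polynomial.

Repeated division with remainder:
  u**5 + 28u**4 + 290u**3 + 1362u**2 + 2889u + 2430 = ((1/3)u + 20/3)(3u**4 + 24u**3 + 63u**2 + 2106u + 11664) + (109u**3 + 240u**2 − 15039u − 75330)
  3u**4 + 24u**3 + 63u**2 + 2106u + 11664 = ((3/109)u + 1896/11881)(109u**3 + 240u**2 − 15039u − 75330) + ((5211216/11881)u**2 + (78168240/11881)u + 281405664/11881)
  109u**3 + 240u**2 − 15039u − 75330 = ((1295029/5211216)u − 1841555/579024)((5211216/11881)u**2 + (78168240/11881)u + 281405664/11881) + (0)
Last nonzero remainder: (5211216/11881)u**2 + (78168240/11881)u + 281405664/11881. Dividing through by 5211216/11881 gives the monic gcd u**2 + 15u + 54.

54 + 15u + u**2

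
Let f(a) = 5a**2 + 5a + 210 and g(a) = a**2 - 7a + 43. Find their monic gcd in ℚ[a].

1

Repeated division with remainder:
  5a**2 + 5a + 210 = (5)(a**2 - 7a + 43) + (40a - 5)
  a**2 - 7a + 43 = ((1/40)a - 11/64)(40a - 5) + (2697/64)
  40a - 5 = ((2560/2697)a - 320/2697)(2697/64) + (0)
The last nonzero remainder is the constant 2697/64, so the polynomials are coprime and gcd = 1.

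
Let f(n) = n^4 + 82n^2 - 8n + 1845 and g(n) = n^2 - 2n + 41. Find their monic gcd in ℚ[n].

By polynomial division,
  n^4 + 82n^2 - 8n + 1845 = (n^2 + 2n + 45)(n^2 - 2n + 41) + (0)
The last nonzero remainder n^2 - 2n + 41 is already monic.

n^2 - 2n + 41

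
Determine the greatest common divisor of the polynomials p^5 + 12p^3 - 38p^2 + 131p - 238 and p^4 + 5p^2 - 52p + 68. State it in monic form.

p^3 + 2p^2 + 9p - 34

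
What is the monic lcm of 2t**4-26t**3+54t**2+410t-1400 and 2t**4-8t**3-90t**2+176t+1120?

t**5-9t**4-25t**3+313t**2+120t-2800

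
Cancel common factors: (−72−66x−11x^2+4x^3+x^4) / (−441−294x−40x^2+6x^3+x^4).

(−8−2x+x^2)/(−49+x^2)

Apply the Euclidean algorithm:
  x^4+4x^3−11x^2−66x−72 = (x^4+6x^3−40x^2−294x−441) + (−2x^3+29x^2+228x+369)
  x^4+6x^3−40x^2−294x−441 = (−(1/2)x−41/4)(−2x^3+29x^2+228x+369) + ((1485/4)x^2+(4455/2)x+13365/4)
  −2x^3+29x^2+228x+369 = (−(8/1485)x+164/1485)((1485/4)x^2+(4455/2)x+13365/4) + (0)
Last nonzero remainder: (1485/4)x^2+(4455/2)x+13365/4. Dividing through by 1485/4 gives the monic gcd x^2+6x+9.
Cancel x^2+6x+9 from numerator and denominator to get the reduced form.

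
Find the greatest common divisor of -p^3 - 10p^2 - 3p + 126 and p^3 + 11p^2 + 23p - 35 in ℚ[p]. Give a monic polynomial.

p + 7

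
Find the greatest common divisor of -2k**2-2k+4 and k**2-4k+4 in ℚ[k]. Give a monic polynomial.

1

Repeated division with remainder:
  -2k**2-2k+4 = (-2)(k**2-4k+4) + (-10k+12)
  k**2-4k+4 = (-(1/10)k+7/25)(-10k+12) + (16/25)
  -10k+12 = (-(125/8)k+75/4)(16/25) + (0)
The last nonzero remainder is the constant 16/25, so the polynomials are coprime and gcd = 1.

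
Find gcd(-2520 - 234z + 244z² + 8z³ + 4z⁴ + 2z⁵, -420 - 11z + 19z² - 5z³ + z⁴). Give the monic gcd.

By polynomial division,
  2z⁵ + 4z⁴ + 8z³ + 244z² - 234z - 2520 = (2z + 14)(z⁴ - 5z³ + 19z² - 11z - 420) + (40z³ + 760z + 3360)
  z⁴ - 5z³ + 19z² - 11z - 420 = ((1/40)z - 1/8)(40z³ + 760z + 3360) + (0)
Last nonzero remainder: 40z³ + 760z + 3360. Dividing through by 40 gives the monic gcd z³ + 19z + 84.

84 + 19z + z³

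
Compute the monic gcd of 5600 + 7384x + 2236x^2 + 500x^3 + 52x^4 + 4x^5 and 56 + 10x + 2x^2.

Euclidean algorithm in ℚ[x]:
  4x^5 + 52x^4 + 500x^3 + 2236x^2 + 7384x + 5600 = (2x^3 + 16x^2 + 114x + 100)(2x^2 + 10x + 56) + (0)
Last nonzero remainder: 2x^2 + 10x + 56. Dividing through by 2 gives the monic gcd x^2 + 5x + 28.

28 + 5x + x^2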